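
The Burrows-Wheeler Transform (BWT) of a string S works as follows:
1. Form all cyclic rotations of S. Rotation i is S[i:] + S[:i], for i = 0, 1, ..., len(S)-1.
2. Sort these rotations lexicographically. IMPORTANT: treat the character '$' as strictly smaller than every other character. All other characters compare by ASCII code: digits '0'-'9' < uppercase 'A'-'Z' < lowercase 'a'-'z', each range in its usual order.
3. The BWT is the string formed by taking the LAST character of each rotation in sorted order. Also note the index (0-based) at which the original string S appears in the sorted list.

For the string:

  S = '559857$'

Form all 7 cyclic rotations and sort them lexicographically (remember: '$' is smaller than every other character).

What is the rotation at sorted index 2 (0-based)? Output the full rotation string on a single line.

All 7 rotations (rotation i = S[i:]+S[:i]):
  rot[0] = 559857$
  rot[1] = 59857$5
  rot[2] = 9857$55
  rot[3] = 857$559
  rot[4] = 57$5598
  rot[5] = 7$55985
  rot[6] = $559857
Sorted (with $ < everything):
  sorted[0] = $559857
  sorted[1] = 559857$
  sorted[2] = 57$5598
  sorted[3] = 59857$5
  sorted[4] = 7$55985
  sorted[5] = 857$559
  sorted[6] = 9857$55
sorted[2] = 57$5598

Answer: 57$5598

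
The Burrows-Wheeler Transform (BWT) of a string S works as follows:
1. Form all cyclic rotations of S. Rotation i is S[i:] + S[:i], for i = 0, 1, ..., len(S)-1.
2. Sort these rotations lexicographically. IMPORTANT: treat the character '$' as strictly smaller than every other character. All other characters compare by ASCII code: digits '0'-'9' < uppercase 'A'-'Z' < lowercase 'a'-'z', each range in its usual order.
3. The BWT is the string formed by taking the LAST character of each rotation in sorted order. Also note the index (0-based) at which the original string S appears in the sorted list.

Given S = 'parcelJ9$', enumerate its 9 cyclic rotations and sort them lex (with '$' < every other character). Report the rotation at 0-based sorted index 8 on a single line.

All 9 rotations (rotation i = S[i:]+S[:i]):
  rot[0] = parcelJ9$
  rot[1] = arcelJ9$p
  rot[2] = rcelJ9$pa
  rot[3] = celJ9$par
  rot[4] = elJ9$parc
  rot[5] = lJ9$parce
  rot[6] = J9$parcel
  rot[7] = 9$parcelJ
  rot[8] = $parcelJ9
Sorted (with $ < everything):
  sorted[0] = $parcelJ9
  sorted[1] = 9$parcelJ
  sorted[2] = J9$parcel
  sorted[3] = arcelJ9$p
  sorted[4] = celJ9$par
  sorted[5] = elJ9$parc
  sorted[6] = lJ9$parce
  sorted[7] = parcelJ9$
  sorted[8] = rcelJ9$pa
sorted[8] = rcelJ9$pa

Answer: rcelJ9$pa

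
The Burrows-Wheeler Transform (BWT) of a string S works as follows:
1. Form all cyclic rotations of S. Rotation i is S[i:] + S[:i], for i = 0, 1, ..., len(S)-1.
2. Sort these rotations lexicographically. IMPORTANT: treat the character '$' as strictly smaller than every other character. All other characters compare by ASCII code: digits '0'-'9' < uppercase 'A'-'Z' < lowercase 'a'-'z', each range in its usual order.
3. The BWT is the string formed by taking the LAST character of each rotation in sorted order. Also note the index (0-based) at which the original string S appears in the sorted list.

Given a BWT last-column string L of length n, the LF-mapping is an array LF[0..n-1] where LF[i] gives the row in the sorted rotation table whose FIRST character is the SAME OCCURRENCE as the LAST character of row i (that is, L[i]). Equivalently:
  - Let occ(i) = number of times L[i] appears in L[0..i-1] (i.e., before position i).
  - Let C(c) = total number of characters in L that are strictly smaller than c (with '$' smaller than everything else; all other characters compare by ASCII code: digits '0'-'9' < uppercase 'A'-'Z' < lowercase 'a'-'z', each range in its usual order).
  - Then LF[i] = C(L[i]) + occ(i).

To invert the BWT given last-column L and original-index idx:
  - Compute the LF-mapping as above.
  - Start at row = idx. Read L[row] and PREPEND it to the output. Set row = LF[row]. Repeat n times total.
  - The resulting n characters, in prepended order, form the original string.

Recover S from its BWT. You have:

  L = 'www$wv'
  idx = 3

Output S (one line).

Answer: wvwww$

Derivation:
LF mapping: 2 3 4 0 5 1
Walk LF starting at row 3, prepending L[row]:
  step 1: row=3, L[3]='$', prepend. Next row=LF[3]=0
  step 2: row=0, L[0]='w', prepend. Next row=LF[0]=2
  step 3: row=2, L[2]='w', prepend. Next row=LF[2]=4
  step 4: row=4, L[4]='w', prepend. Next row=LF[4]=5
  step 5: row=5, L[5]='v', prepend. Next row=LF[5]=1
  step 6: row=1, L[1]='w', prepend. Next row=LF[1]=3
Reversed output: wvwww$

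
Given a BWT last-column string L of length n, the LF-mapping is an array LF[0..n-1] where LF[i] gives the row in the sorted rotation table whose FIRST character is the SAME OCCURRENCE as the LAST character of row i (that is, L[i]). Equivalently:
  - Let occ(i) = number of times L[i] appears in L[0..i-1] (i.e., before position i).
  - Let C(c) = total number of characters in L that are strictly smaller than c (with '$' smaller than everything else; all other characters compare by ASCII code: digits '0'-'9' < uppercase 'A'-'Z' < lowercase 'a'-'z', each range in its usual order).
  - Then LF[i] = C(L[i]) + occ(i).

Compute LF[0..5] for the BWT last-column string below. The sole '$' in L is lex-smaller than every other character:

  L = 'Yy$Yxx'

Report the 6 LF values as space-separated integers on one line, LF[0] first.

Answer: 1 5 0 2 3 4

Derivation:
Char counts: '$':1, 'Y':2, 'x':2, 'y':1
C (first-col start): C('$')=0, C('Y')=1, C('x')=3, C('y')=5
L[0]='Y': occ=0, LF[0]=C('Y')+0=1+0=1
L[1]='y': occ=0, LF[1]=C('y')+0=5+0=5
L[2]='$': occ=0, LF[2]=C('$')+0=0+0=0
L[3]='Y': occ=1, LF[3]=C('Y')+1=1+1=2
L[4]='x': occ=0, LF[4]=C('x')+0=3+0=3
L[5]='x': occ=1, LF[5]=C('x')+1=3+1=4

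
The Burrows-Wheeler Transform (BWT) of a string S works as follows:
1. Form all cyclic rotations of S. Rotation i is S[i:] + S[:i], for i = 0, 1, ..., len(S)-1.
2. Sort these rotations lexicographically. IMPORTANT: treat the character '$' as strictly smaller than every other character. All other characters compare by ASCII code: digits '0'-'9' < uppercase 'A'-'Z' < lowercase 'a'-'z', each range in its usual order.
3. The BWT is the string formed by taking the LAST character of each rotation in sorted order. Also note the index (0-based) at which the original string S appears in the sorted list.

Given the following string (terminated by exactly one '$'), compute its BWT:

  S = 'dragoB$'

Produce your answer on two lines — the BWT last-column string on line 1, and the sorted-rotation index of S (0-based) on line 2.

All 7 rotations (rotation i = S[i:]+S[:i]):
  rot[0] = dragoB$
  rot[1] = ragoB$d
  rot[2] = agoB$dr
  rot[3] = goB$dra
  rot[4] = oB$drag
  rot[5] = B$drago
  rot[6] = $dragoB
Sorted (with $ < everything):
  sorted[0] = $dragoB  (last char: 'B')
  sorted[1] = B$drago  (last char: 'o')
  sorted[2] = agoB$dr  (last char: 'r')
  sorted[3] = dragoB$  (last char: '$')
  sorted[4] = goB$dra  (last char: 'a')
  sorted[5] = oB$drag  (last char: 'g')
  sorted[6] = ragoB$d  (last char: 'd')
Last column: Bor$agd
Original string S is at sorted index 3

Answer: Bor$agd
3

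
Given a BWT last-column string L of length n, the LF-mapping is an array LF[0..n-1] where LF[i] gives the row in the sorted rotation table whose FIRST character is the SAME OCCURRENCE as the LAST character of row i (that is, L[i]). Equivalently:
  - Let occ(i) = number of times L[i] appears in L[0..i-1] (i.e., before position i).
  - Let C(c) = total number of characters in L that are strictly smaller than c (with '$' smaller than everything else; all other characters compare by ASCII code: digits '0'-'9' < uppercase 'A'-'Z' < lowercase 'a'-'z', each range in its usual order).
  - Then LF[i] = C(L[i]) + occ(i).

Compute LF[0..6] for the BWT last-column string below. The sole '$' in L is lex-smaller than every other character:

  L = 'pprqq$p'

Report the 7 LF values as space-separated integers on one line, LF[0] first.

Char counts: '$':1, 'p':3, 'q':2, 'r':1
C (first-col start): C('$')=0, C('p')=1, C('q')=4, C('r')=6
L[0]='p': occ=0, LF[0]=C('p')+0=1+0=1
L[1]='p': occ=1, LF[1]=C('p')+1=1+1=2
L[2]='r': occ=0, LF[2]=C('r')+0=6+0=6
L[3]='q': occ=0, LF[3]=C('q')+0=4+0=4
L[4]='q': occ=1, LF[4]=C('q')+1=4+1=5
L[5]='$': occ=0, LF[5]=C('$')+0=0+0=0
L[6]='p': occ=2, LF[6]=C('p')+2=1+2=3

Answer: 1 2 6 4 5 0 3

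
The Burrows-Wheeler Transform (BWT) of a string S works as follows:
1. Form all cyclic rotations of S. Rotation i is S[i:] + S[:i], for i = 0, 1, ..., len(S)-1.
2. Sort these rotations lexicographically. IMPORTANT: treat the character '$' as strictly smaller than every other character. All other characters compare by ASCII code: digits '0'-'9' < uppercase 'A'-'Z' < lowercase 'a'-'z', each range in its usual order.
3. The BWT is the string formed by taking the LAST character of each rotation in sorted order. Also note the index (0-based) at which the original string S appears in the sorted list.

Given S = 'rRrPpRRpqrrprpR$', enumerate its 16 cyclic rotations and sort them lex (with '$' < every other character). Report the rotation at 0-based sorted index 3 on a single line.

All 16 rotations (rotation i = S[i:]+S[:i]):
  rot[0] = rRrPpRRpqrrprpR$
  rot[1] = RrPpRRpqrrprpR$r
  rot[2] = rPpRRpqrrprpR$rR
  rot[3] = PpRRpqrrprpR$rRr
  rot[4] = pRRpqrrprpR$rRrP
  rot[5] = RRpqrrprpR$rRrPp
  rot[6] = RpqrrprpR$rRrPpR
  rot[7] = pqrrprpR$rRrPpRR
  rot[8] = qrrprpR$rRrPpRRp
  rot[9] = rrprpR$rRrPpRRpq
  rot[10] = rprpR$rRrPpRRpqr
  rot[11] = prpR$rRrPpRRpqrr
  rot[12] = rpR$rRrPpRRpqrrp
  rot[13] = pR$rRrPpRRpqrrpr
  rot[14] = R$rRrPpRRpqrrprp
  rot[15] = $rRrPpRRpqrrprpR
Sorted (with $ < everything):
  sorted[0] = $rRrPpRRpqrrprpR
  sorted[1] = PpRRpqrrprpR$rRr
  sorted[2] = R$rRrPpRRpqrrprp
  sorted[3] = RRpqrrprpR$rRrPp
  sorted[4] = RpqrrprpR$rRrPpR
  sorted[5] = RrPpRRpqrrprpR$r
  sorted[6] = pR$rRrPpRRpqrrpr
  sorted[7] = pRRpqrrprpR$rRrP
  sorted[8] = pqrrprpR$rRrPpRR
  sorted[9] = prpR$rRrPpRRpqrr
  sorted[10] = qrrprpR$rRrPpRRp
  sorted[11] = rPpRRpqrrprpR$rR
  sorted[12] = rRrPpRRpqrrprpR$
  sorted[13] = rpR$rRrPpRRpqrrp
  sorted[14] = rprpR$rRrPpRRpqr
  sorted[15] = rrprpR$rRrPpRRpq
sorted[3] = RRpqrrprpR$rRrPp

Answer: RRpqrrprpR$rRrPp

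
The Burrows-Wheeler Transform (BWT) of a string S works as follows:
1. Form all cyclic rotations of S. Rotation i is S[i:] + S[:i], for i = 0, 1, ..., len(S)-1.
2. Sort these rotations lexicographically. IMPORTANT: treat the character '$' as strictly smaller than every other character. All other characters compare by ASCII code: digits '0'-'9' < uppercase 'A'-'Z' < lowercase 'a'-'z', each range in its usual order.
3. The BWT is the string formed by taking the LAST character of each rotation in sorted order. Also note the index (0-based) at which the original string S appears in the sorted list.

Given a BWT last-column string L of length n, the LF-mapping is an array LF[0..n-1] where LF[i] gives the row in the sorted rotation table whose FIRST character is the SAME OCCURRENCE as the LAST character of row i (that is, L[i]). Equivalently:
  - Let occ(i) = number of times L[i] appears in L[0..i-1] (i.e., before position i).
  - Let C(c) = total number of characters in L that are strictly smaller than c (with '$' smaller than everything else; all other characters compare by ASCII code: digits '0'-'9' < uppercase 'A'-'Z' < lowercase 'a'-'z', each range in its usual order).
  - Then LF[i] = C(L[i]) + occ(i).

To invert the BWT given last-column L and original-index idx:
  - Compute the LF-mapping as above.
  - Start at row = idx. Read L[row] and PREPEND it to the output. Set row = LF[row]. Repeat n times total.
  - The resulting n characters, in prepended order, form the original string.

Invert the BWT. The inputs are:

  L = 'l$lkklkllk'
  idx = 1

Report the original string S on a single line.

LF mapping: 5 0 6 1 2 7 3 8 9 4
Walk LF starting at row 1, prepending L[row]:
  step 1: row=1, L[1]='$', prepend. Next row=LF[1]=0
  step 2: row=0, L[0]='l', prepend. Next row=LF[0]=5
  step 3: row=5, L[5]='l', prepend. Next row=LF[5]=7
  step 4: row=7, L[7]='l', prepend. Next row=LF[7]=8
  step 5: row=8, L[8]='l', prepend. Next row=LF[8]=9
  step 6: row=9, L[9]='k', prepend. Next row=LF[9]=4
  step 7: row=4, L[4]='k', prepend. Next row=LF[4]=2
  step 8: row=2, L[2]='l', prepend. Next row=LF[2]=6
  step 9: row=6, L[6]='k', prepend. Next row=LF[6]=3
  step 10: row=3, L[3]='k', prepend. Next row=LF[3]=1
Reversed output: kklkkllll$

Answer: kklkkllll$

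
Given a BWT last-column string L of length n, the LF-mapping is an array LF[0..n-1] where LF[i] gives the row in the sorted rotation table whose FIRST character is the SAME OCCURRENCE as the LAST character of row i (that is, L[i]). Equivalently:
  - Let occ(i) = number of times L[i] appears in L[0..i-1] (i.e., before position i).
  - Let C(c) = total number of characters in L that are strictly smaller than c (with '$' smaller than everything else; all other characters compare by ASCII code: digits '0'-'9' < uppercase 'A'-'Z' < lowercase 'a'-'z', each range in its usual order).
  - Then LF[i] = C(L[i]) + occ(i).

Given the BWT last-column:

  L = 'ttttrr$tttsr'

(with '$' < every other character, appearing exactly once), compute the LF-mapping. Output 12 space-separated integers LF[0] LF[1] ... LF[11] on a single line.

Answer: 5 6 7 8 1 2 0 9 10 11 4 3

Derivation:
Char counts: '$':1, 'r':3, 's':1, 't':7
C (first-col start): C('$')=0, C('r')=1, C('s')=4, C('t')=5
L[0]='t': occ=0, LF[0]=C('t')+0=5+0=5
L[1]='t': occ=1, LF[1]=C('t')+1=5+1=6
L[2]='t': occ=2, LF[2]=C('t')+2=5+2=7
L[3]='t': occ=3, LF[3]=C('t')+3=5+3=8
L[4]='r': occ=0, LF[4]=C('r')+0=1+0=1
L[5]='r': occ=1, LF[5]=C('r')+1=1+1=2
L[6]='$': occ=0, LF[6]=C('$')+0=0+0=0
L[7]='t': occ=4, LF[7]=C('t')+4=5+4=9
L[8]='t': occ=5, LF[8]=C('t')+5=5+5=10
L[9]='t': occ=6, LF[9]=C('t')+6=5+6=11
L[10]='s': occ=0, LF[10]=C('s')+0=4+0=4
L[11]='r': occ=2, LF[11]=C('r')+2=1+2=3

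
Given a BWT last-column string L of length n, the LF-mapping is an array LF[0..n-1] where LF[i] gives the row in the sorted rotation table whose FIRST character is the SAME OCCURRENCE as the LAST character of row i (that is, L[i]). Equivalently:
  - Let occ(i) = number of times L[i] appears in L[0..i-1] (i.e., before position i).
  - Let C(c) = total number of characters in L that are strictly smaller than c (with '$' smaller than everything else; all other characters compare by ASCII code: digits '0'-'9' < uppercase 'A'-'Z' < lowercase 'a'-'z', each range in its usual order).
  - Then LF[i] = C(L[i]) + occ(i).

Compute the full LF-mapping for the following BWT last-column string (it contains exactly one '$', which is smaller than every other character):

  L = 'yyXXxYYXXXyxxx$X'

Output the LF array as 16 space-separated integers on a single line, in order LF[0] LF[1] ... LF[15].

Answer: 13 14 1 2 9 7 8 3 4 5 15 10 11 12 0 6

Derivation:
Char counts: '$':1, 'X':6, 'Y':2, 'x':4, 'y':3
C (first-col start): C('$')=0, C('X')=1, C('Y')=7, C('x')=9, C('y')=13
L[0]='y': occ=0, LF[0]=C('y')+0=13+0=13
L[1]='y': occ=1, LF[1]=C('y')+1=13+1=14
L[2]='X': occ=0, LF[2]=C('X')+0=1+0=1
L[3]='X': occ=1, LF[3]=C('X')+1=1+1=2
L[4]='x': occ=0, LF[4]=C('x')+0=9+0=9
L[5]='Y': occ=0, LF[5]=C('Y')+0=7+0=7
L[6]='Y': occ=1, LF[6]=C('Y')+1=7+1=8
L[7]='X': occ=2, LF[7]=C('X')+2=1+2=3
L[8]='X': occ=3, LF[8]=C('X')+3=1+3=4
L[9]='X': occ=4, LF[9]=C('X')+4=1+4=5
L[10]='y': occ=2, LF[10]=C('y')+2=13+2=15
L[11]='x': occ=1, LF[11]=C('x')+1=9+1=10
L[12]='x': occ=2, LF[12]=C('x')+2=9+2=11
L[13]='x': occ=3, LF[13]=C('x')+3=9+3=12
L[14]='$': occ=0, LF[14]=C('$')+0=0+0=0
L[15]='X': occ=5, LF[15]=C('X')+5=1+5=6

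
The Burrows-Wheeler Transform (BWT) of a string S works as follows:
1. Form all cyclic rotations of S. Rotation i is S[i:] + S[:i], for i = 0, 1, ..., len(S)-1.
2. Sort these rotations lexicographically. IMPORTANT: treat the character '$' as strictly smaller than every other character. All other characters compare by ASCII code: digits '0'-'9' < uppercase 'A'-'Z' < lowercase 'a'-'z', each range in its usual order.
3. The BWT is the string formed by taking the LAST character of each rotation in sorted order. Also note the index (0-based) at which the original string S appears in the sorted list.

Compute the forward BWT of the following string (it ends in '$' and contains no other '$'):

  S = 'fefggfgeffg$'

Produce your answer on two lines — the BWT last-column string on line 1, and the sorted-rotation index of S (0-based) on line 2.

Answer: ggf$efgeffgf
3

Derivation:
All 12 rotations (rotation i = S[i:]+S[:i]):
  rot[0] = fefggfgeffg$
  rot[1] = efggfgeffg$f
  rot[2] = fggfgeffg$fe
  rot[3] = ggfgeffg$fef
  rot[4] = gfgeffg$fefg
  rot[5] = fgeffg$fefgg
  rot[6] = geffg$fefggf
  rot[7] = effg$fefggfg
  rot[8] = ffg$fefggfge
  rot[9] = fg$fefggfgef
  rot[10] = g$fefggfgeff
  rot[11] = $fefggfgeffg
Sorted (with $ < everything):
  sorted[0] = $fefggfgeffg  (last char: 'g')
  sorted[1] = effg$fefggfg  (last char: 'g')
  sorted[2] = efggfgeffg$f  (last char: 'f')
  sorted[3] = fefggfgeffg$  (last char: '$')
  sorted[4] = ffg$fefggfge  (last char: 'e')
  sorted[5] = fg$fefggfgef  (last char: 'f')
  sorted[6] = fgeffg$fefgg  (last char: 'g')
  sorted[7] = fggfgeffg$fe  (last char: 'e')
  sorted[8] = g$fefggfgeff  (last char: 'f')
  sorted[9] = geffg$fefggf  (last char: 'f')
  sorted[10] = gfgeffg$fefg  (last char: 'g')
  sorted[11] = ggfgeffg$fef  (last char: 'f')
Last column: ggf$efgeffgf
Original string S is at sorted index 3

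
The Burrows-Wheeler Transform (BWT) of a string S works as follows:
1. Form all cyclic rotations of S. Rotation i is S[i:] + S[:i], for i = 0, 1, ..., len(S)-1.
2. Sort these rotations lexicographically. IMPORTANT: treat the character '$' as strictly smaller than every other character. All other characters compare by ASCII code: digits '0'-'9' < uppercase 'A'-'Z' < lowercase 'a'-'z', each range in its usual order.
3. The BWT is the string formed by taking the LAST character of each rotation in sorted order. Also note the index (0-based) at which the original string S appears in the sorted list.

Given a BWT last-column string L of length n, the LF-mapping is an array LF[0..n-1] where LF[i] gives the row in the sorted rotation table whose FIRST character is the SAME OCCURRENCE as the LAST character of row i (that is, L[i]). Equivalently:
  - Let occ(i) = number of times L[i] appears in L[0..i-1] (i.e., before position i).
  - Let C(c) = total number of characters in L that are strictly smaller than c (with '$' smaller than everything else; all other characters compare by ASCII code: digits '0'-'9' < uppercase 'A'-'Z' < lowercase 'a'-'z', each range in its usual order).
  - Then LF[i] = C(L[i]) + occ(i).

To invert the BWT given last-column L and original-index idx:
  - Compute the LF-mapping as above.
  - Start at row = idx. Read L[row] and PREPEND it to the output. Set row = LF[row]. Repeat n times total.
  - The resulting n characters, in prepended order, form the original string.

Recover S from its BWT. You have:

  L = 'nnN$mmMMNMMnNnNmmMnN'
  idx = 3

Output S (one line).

LF mapping: 15 16 6 0 11 12 1 2 7 3 4 17 8 18 9 13 14 5 19 10
Walk LF starting at row 3, prepending L[row]:
  step 1: row=3, L[3]='$', prepend. Next row=LF[3]=0
  step 2: row=0, L[0]='n', prepend. Next row=LF[0]=15
  step 3: row=15, L[15]='m', prepend. Next row=LF[15]=13
  step 4: row=13, L[13]='n', prepend. Next row=LF[13]=18
  step 5: row=18, L[18]='n', prepend. Next row=LF[18]=19
  step 6: row=19, L[19]='N', prepend. Next row=LF[19]=10
  step 7: row=10, L[10]='M', prepend. Next row=LF[10]=4
  step 8: row=4, L[4]='m', prepend. Next row=LF[4]=11
  step 9: row=11, L[11]='n', prepend. Next row=LF[11]=17
  step 10: row=17, L[17]='M', prepend. Next row=LF[17]=5
  step 11: row=5, L[5]='m', prepend. Next row=LF[5]=12
  step 12: row=12, L[12]='N', prepend. Next row=LF[12]=8
  step 13: row=8, L[8]='N', prepend. Next row=LF[8]=7
  step 14: row=7, L[7]='M', prepend. Next row=LF[7]=2
  step 15: row=2, L[2]='N', prepend. Next row=LF[2]=6
  step 16: row=6, L[6]='M', prepend. Next row=LF[6]=1
  step 17: row=1, L[1]='n', prepend. Next row=LF[1]=16
  step 18: row=16, L[16]='m', prepend. Next row=LF[16]=14
  step 19: row=14, L[14]='N', prepend. Next row=LF[14]=9
  step 20: row=9, L[9]='M', prepend. Next row=LF[9]=3
Reversed output: MNmnMNMNNmMnmMNnnmn$

Answer: MNmnMNMNNmMnmMNnnmn$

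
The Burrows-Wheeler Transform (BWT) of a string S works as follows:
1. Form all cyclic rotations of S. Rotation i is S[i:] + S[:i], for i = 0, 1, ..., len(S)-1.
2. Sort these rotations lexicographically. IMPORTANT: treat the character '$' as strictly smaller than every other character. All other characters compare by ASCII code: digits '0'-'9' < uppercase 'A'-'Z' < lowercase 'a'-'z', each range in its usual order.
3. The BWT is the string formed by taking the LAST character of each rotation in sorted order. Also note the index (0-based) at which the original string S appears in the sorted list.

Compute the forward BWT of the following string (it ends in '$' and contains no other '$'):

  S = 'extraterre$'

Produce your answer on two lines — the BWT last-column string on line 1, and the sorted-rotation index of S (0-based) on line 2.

Answer: errt$treaxe
4

Derivation:
All 11 rotations (rotation i = S[i:]+S[:i]):
  rot[0] = extraterre$
  rot[1] = xtraterre$e
  rot[2] = traterre$ex
  rot[3] = raterre$ext
  rot[4] = aterre$extr
  rot[5] = terre$extra
  rot[6] = erre$extrat
  rot[7] = rre$extrate
  rot[8] = re$extrater
  rot[9] = e$extraterr
  rot[10] = $extraterre
Sorted (with $ < everything):
  sorted[0] = $extraterre  (last char: 'e')
  sorted[1] = aterre$extr  (last char: 'r')
  sorted[2] = e$extraterr  (last char: 'r')
  sorted[3] = erre$extrat  (last char: 't')
  sorted[4] = extraterre$  (last char: '$')
  sorted[5] = raterre$ext  (last char: 't')
  sorted[6] = re$extrater  (last char: 'r')
  sorted[7] = rre$extrate  (last char: 'e')
  sorted[8] = terre$extra  (last char: 'a')
  sorted[9] = traterre$ex  (last char: 'x')
  sorted[10] = xtraterre$e  (last char: 'e')
Last column: errt$treaxe
Original string S is at sorted index 4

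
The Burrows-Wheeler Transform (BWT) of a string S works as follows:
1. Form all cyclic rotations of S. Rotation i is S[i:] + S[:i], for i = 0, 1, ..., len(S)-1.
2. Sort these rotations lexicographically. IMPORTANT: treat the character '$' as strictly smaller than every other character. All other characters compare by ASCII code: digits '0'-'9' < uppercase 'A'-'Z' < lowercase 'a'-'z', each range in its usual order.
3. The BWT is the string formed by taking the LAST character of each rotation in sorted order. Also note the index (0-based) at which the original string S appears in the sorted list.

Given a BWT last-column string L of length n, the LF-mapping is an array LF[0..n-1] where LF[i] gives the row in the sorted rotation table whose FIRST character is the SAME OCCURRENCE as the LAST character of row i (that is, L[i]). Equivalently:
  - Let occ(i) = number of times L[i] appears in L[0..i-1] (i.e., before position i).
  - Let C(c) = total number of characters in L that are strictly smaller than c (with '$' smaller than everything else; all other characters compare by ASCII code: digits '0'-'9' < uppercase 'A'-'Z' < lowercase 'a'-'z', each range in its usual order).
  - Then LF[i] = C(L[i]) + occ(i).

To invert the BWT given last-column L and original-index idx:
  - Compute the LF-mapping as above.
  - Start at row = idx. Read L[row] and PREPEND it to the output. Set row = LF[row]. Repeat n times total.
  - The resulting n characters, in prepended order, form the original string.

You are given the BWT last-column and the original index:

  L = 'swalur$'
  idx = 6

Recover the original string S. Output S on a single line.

LF mapping: 4 6 1 2 5 3 0
Walk LF starting at row 6, prepending L[row]:
  step 1: row=6, L[6]='$', prepend. Next row=LF[6]=0
  step 2: row=0, L[0]='s', prepend. Next row=LF[0]=4
  step 3: row=4, L[4]='u', prepend. Next row=LF[4]=5
  step 4: row=5, L[5]='r', prepend. Next row=LF[5]=3
  step 5: row=3, L[3]='l', prepend. Next row=LF[3]=2
  step 6: row=2, L[2]='a', prepend. Next row=LF[2]=1
  step 7: row=1, L[1]='w', prepend. Next row=LF[1]=6
Reversed output: walrus$

Answer: walrus$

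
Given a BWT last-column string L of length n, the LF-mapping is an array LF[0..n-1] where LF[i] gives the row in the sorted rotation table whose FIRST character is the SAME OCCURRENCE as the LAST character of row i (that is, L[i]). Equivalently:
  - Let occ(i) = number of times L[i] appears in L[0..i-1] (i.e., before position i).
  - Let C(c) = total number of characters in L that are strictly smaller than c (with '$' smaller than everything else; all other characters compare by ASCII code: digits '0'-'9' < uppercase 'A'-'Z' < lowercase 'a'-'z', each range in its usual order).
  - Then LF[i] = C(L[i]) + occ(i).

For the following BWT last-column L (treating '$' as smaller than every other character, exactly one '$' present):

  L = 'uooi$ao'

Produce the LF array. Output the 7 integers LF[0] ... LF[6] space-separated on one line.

Char counts: '$':1, 'a':1, 'i':1, 'o':3, 'u':1
C (first-col start): C('$')=0, C('a')=1, C('i')=2, C('o')=3, C('u')=6
L[0]='u': occ=0, LF[0]=C('u')+0=6+0=6
L[1]='o': occ=0, LF[1]=C('o')+0=3+0=3
L[2]='o': occ=1, LF[2]=C('o')+1=3+1=4
L[3]='i': occ=0, LF[3]=C('i')+0=2+0=2
L[4]='$': occ=0, LF[4]=C('$')+0=0+0=0
L[5]='a': occ=0, LF[5]=C('a')+0=1+0=1
L[6]='o': occ=2, LF[6]=C('o')+2=3+2=5

Answer: 6 3 4 2 0 1 5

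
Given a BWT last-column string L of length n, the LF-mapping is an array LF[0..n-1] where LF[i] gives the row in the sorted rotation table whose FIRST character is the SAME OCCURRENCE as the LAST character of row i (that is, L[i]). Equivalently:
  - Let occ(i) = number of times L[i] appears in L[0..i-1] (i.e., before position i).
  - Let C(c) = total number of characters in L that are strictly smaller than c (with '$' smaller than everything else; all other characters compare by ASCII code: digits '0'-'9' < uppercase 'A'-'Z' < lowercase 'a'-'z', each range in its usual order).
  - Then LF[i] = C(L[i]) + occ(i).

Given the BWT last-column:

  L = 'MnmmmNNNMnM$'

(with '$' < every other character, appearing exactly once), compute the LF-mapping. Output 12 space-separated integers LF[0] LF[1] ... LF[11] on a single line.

Answer: 1 10 7 8 9 4 5 6 2 11 3 0

Derivation:
Char counts: '$':1, 'M':3, 'N':3, 'm':3, 'n':2
C (first-col start): C('$')=0, C('M')=1, C('N')=4, C('m')=7, C('n')=10
L[0]='M': occ=0, LF[0]=C('M')+0=1+0=1
L[1]='n': occ=0, LF[1]=C('n')+0=10+0=10
L[2]='m': occ=0, LF[2]=C('m')+0=7+0=7
L[3]='m': occ=1, LF[3]=C('m')+1=7+1=8
L[4]='m': occ=2, LF[4]=C('m')+2=7+2=9
L[5]='N': occ=0, LF[5]=C('N')+0=4+0=4
L[6]='N': occ=1, LF[6]=C('N')+1=4+1=5
L[7]='N': occ=2, LF[7]=C('N')+2=4+2=6
L[8]='M': occ=1, LF[8]=C('M')+1=1+1=2
L[9]='n': occ=1, LF[9]=C('n')+1=10+1=11
L[10]='M': occ=2, LF[10]=C('M')+2=1+2=3
L[11]='$': occ=0, LF[11]=C('$')+0=0+0=0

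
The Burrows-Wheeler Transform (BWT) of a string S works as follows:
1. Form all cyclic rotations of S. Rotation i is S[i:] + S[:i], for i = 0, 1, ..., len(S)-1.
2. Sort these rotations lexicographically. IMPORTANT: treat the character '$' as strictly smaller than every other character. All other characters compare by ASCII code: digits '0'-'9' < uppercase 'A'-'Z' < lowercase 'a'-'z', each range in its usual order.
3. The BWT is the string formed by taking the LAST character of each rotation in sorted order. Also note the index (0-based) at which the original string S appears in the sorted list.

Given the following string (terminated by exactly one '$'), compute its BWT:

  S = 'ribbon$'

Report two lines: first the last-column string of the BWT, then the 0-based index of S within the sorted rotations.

All 7 rotations (rotation i = S[i:]+S[:i]):
  rot[0] = ribbon$
  rot[1] = ibbon$r
  rot[2] = bbon$ri
  rot[3] = bon$rib
  rot[4] = on$ribb
  rot[5] = n$ribbo
  rot[6] = $ribbon
Sorted (with $ < everything):
  sorted[0] = $ribbon  (last char: 'n')
  sorted[1] = bbon$ri  (last char: 'i')
  sorted[2] = bon$rib  (last char: 'b')
  sorted[3] = ibbon$r  (last char: 'r')
  sorted[4] = n$ribbo  (last char: 'o')
  sorted[5] = on$ribb  (last char: 'b')
  sorted[6] = ribbon$  (last char: '$')
Last column: nibrob$
Original string S is at sorted index 6

Answer: nibrob$
6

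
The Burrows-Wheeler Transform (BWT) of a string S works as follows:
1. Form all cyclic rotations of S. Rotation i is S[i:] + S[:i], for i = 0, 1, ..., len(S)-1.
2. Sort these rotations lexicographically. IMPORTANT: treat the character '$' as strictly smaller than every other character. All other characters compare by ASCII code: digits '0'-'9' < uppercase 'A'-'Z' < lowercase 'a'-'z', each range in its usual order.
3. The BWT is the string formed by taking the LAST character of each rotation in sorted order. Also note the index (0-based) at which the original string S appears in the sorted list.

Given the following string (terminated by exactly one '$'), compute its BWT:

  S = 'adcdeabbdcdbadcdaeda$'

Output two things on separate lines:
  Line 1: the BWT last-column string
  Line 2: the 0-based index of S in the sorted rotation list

Answer: adeb$ddabdddeccabacda
4

Derivation:
All 21 rotations (rotation i = S[i:]+S[:i]):
  rot[0] = adcdeabbdcdbadcdaeda$
  rot[1] = dcdeabbdcdbadcdaeda$a
  rot[2] = cdeabbdcdbadcdaeda$ad
  rot[3] = deabbdcdbadcdaeda$adc
  rot[4] = eabbdcdbadcdaeda$adcd
  rot[5] = abbdcdbadcdaeda$adcde
  rot[6] = bbdcdbadcdaeda$adcdea
  rot[7] = bdcdbadcdaeda$adcdeab
  rot[8] = dcdbadcdaeda$adcdeabb
  rot[9] = cdbadcdaeda$adcdeabbd
  rot[10] = dbadcdaeda$adcdeabbdc
  rot[11] = badcdaeda$adcdeabbdcd
  rot[12] = adcdaeda$adcdeabbdcdb
  rot[13] = dcdaeda$adcdeabbdcdba
  rot[14] = cdaeda$adcdeabbdcdbad
  rot[15] = daeda$adcdeabbdcdbadc
  rot[16] = aeda$adcdeabbdcdbadcd
  rot[17] = eda$adcdeabbdcdbadcda
  rot[18] = da$adcdeabbdcdbadcdae
  rot[19] = a$adcdeabbdcdbadcdaed
  rot[20] = $adcdeabbdcdbadcdaeda
Sorted (with $ < everything):
  sorted[0] = $adcdeabbdcdbadcdaeda  (last char: 'a')
  sorted[1] = a$adcdeabbdcdbadcdaed  (last char: 'd')
  sorted[2] = abbdcdbadcdaeda$adcde  (last char: 'e')
  sorted[3] = adcdaeda$adcdeabbdcdb  (last char: 'b')
  sorted[4] = adcdeabbdcdbadcdaeda$  (last char: '$')
  sorted[5] = aeda$adcdeabbdcdbadcd  (last char: 'd')
  sorted[6] = badcdaeda$adcdeabbdcd  (last char: 'd')
  sorted[7] = bbdcdbadcdaeda$adcdea  (last char: 'a')
  sorted[8] = bdcdbadcdaeda$adcdeab  (last char: 'b')
  sorted[9] = cdaeda$adcdeabbdcdbad  (last char: 'd')
  sorted[10] = cdbadcdaeda$adcdeabbd  (last char: 'd')
  sorted[11] = cdeabbdcdbadcdaeda$ad  (last char: 'd')
  sorted[12] = da$adcdeabbdcdbadcdae  (last char: 'e')
  sorted[13] = daeda$adcdeabbdcdbadc  (last char: 'c')
  sorted[14] = dbadcdaeda$adcdeabbdc  (last char: 'c')
  sorted[15] = dcdaeda$adcdeabbdcdba  (last char: 'a')
  sorted[16] = dcdbadcdaeda$adcdeabb  (last char: 'b')
  sorted[17] = dcdeabbdcdbadcdaeda$a  (last char: 'a')
  sorted[18] = deabbdcdbadcdaeda$adc  (last char: 'c')
  sorted[19] = eabbdcdbadcdaeda$adcd  (last char: 'd')
  sorted[20] = eda$adcdeabbdcdbadcda  (last char: 'a')
Last column: adeb$ddabdddeccabacda
Original string S is at sorted index 4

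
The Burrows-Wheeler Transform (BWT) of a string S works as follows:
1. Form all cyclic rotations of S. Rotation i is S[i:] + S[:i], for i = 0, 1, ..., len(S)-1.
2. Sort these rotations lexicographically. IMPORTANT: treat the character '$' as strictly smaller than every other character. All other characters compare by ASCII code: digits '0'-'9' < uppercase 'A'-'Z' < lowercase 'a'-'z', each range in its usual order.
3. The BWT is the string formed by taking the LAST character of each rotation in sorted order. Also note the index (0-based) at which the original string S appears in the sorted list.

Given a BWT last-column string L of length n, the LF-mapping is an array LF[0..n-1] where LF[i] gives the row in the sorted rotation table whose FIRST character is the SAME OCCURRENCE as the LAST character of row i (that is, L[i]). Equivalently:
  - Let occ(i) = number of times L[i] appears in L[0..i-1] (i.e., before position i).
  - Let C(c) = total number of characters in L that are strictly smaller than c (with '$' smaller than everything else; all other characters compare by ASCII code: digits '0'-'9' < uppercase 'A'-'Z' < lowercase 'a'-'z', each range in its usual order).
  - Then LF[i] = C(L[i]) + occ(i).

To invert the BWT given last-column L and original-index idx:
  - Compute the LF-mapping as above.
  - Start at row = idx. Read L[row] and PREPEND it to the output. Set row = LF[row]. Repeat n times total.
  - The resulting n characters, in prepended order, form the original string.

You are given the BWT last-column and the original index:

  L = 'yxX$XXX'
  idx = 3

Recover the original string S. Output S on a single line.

LF mapping: 6 5 1 0 2 3 4
Walk LF starting at row 3, prepending L[row]:
  step 1: row=3, L[3]='$', prepend. Next row=LF[3]=0
  step 2: row=0, L[0]='y', prepend. Next row=LF[0]=6
  step 3: row=6, L[6]='X', prepend. Next row=LF[6]=4
  step 4: row=4, L[4]='X', prepend. Next row=LF[4]=2
  step 5: row=2, L[2]='X', prepend. Next row=LF[2]=1
  step 6: row=1, L[1]='x', prepend. Next row=LF[1]=5
  step 7: row=5, L[5]='X', prepend. Next row=LF[5]=3
Reversed output: XxXXXy$

Answer: XxXXXy$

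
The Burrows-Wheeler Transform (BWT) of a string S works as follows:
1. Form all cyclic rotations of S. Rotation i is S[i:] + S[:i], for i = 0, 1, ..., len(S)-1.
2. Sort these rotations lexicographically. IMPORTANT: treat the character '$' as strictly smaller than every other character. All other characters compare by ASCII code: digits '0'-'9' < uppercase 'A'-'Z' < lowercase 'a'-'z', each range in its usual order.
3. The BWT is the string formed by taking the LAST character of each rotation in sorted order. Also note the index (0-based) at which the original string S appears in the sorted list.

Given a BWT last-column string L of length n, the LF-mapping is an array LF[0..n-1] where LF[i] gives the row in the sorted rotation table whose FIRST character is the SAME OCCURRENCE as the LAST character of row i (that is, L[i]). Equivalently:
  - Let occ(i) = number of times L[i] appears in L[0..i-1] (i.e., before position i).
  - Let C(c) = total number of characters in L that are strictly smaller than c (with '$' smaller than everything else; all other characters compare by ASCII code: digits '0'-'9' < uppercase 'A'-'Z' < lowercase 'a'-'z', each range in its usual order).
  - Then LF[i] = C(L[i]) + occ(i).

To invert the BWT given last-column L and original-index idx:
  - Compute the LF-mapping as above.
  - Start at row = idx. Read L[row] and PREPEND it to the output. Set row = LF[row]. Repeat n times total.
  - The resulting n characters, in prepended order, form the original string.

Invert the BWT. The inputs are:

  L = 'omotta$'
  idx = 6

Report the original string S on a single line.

Answer: tomato$

Derivation:
LF mapping: 3 2 4 5 6 1 0
Walk LF starting at row 6, prepending L[row]:
  step 1: row=6, L[6]='$', prepend. Next row=LF[6]=0
  step 2: row=0, L[0]='o', prepend. Next row=LF[0]=3
  step 3: row=3, L[3]='t', prepend. Next row=LF[3]=5
  step 4: row=5, L[5]='a', prepend. Next row=LF[5]=1
  step 5: row=1, L[1]='m', prepend. Next row=LF[1]=2
  step 6: row=2, L[2]='o', prepend. Next row=LF[2]=4
  step 7: row=4, L[4]='t', prepend. Next row=LF[4]=6
Reversed output: tomato$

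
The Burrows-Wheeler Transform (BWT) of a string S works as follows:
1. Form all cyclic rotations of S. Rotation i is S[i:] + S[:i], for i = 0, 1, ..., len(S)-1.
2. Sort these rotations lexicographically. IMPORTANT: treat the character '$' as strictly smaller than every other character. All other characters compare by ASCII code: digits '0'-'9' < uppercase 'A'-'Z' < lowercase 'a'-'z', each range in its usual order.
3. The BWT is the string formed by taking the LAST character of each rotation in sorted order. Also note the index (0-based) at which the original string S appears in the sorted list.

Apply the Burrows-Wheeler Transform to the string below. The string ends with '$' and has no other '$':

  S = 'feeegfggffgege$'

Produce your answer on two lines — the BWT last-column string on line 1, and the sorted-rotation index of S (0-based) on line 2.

All 15 rotations (rotation i = S[i:]+S[:i]):
  rot[0] = feeegfggffgege$
  rot[1] = eeegfggffgege$f
  rot[2] = eegfggffgege$fe
  rot[3] = egfggffgege$fee
  rot[4] = gfggffgege$feee
  rot[5] = fggffgege$feeeg
  rot[6] = ggffgege$feeegf
  rot[7] = gffgege$feeegfg
  rot[8] = ffgege$feeegfgg
  rot[9] = fgege$feeegfggf
  rot[10] = gege$feeegfggff
  rot[11] = ege$feeegfggffg
  rot[12] = ge$feeegfggffge
  rot[13] = e$feeegfggffgeg
  rot[14] = $feeegfggffgege
Sorted (with $ < everything):
  sorted[0] = $feeegfggffgege  (last char: 'e')
  sorted[1] = e$feeegfggffgeg  (last char: 'g')
  sorted[2] = eeegfggffgege$f  (last char: 'f')
  sorted[3] = eegfggffgege$fe  (last char: 'e')
  sorted[4] = ege$feeegfggffg  (last char: 'g')
  sorted[5] = egfggffgege$fee  (last char: 'e')
  sorted[6] = feeegfggffgege$  (last char: '$')
  sorted[7] = ffgege$feeegfgg  (last char: 'g')
  sorted[8] = fgege$feeegfggf  (last char: 'f')
  sorted[9] = fggffgege$feeeg  (last char: 'g')
  sorted[10] = ge$feeegfggffge  (last char: 'e')
  sorted[11] = gege$feeegfggff  (last char: 'f')
  sorted[12] = gffgege$feeegfg  (last char: 'g')
  sorted[13] = gfggffgege$feee  (last char: 'e')
  sorted[14] = ggffgege$feeegf  (last char: 'f')
Last column: egfege$gfgefgef
Original string S is at sorted index 6

Answer: egfege$gfgefgef
6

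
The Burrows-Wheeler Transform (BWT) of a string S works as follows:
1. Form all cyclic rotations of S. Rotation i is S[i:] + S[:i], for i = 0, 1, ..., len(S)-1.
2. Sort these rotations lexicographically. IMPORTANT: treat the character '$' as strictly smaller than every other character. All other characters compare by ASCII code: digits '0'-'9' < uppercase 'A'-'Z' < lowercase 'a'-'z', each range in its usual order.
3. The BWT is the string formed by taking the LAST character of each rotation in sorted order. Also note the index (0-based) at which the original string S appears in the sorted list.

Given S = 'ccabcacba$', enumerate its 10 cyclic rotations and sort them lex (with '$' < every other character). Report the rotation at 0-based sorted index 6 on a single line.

Answer: cabcacba$c

Derivation:
All 10 rotations (rotation i = S[i:]+S[:i]):
  rot[0] = ccabcacba$
  rot[1] = cabcacba$c
  rot[2] = abcacba$cc
  rot[3] = bcacba$cca
  rot[4] = cacba$ccab
  rot[5] = acba$ccabc
  rot[6] = cba$ccabca
  rot[7] = ba$ccabcac
  rot[8] = a$ccabcacb
  rot[9] = $ccabcacba
Sorted (with $ < everything):
  sorted[0] = $ccabcacba
  sorted[1] = a$ccabcacb
  sorted[2] = abcacba$cc
  sorted[3] = acba$ccabc
  sorted[4] = ba$ccabcac
  sorted[5] = bcacba$cca
  sorted[6] = cabcacba$c
  sorted[7] = cacba$ccab
  sorted[8] = cba$ccabca
  sorted[9] = ccabcacba$
sorted[6] = cabcacba$c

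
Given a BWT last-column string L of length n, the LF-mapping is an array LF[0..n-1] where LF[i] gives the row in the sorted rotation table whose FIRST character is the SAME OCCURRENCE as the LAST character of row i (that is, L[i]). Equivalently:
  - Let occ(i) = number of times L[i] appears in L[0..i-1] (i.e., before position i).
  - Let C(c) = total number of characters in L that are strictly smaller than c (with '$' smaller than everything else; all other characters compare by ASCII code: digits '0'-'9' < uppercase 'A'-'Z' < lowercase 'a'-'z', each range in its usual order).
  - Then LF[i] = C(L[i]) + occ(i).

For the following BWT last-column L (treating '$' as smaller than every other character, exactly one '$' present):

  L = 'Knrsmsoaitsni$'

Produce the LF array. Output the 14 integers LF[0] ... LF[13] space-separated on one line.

Answer: 1 6 9 10 5 11 8 2 3 13 12 7 4 0

Derivation:
Char counts: '$':1, 'K':1, 'a':1, 'i':2, 'm':1, 'n':2, 'o':1, 'r':1, 's':3, 't':1
C (first-col start): C('$')=0, C('K')=1, C('a')=2, C('i')=3, C('m')=5, C('n')=6, C('o')=8, C('r')=9, C('s')=10, C('t')=13
L[0]='K': occ=0, LF[0]=C('K')+0=1+0=1
L[1]='n': occ=0, LF[1]=C('n')+0=6+0=6
L[2]='r': occ=0, LF[2]=C('r')+0=9+0=9
L[3]='s': occ=0, LF[3]=C('s')+0=10+0=10
L[4]='m': occ=0, LF[4]=C('m')+0=5+0=5
L[5]='s': occ=1, LF[5]=C('s')+1=10+1=11
L[6]='o': occ=0, LF[6]=C('o')+0=8+0=8
L[7]='a': occ=0, LF[7]=C('a')+0=2+0=2
L[8]='i': occ=0, LF[8]=C('i')+0=3+0=3
L[9]='t': occ=0, LF[9]=C('t')+0=13+0=13
L[10]='s': occ=2, LF[10]=C('s')+2=10+2=12
L[11]='n': occ=1, LF[11]=C('n')+1=6+1=7
L[12]='i': occ=1, LF[12]=C('i')+1=3+1=4
L[13]='$': occ=0, LF[13]=C('$')+0=0+0=0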